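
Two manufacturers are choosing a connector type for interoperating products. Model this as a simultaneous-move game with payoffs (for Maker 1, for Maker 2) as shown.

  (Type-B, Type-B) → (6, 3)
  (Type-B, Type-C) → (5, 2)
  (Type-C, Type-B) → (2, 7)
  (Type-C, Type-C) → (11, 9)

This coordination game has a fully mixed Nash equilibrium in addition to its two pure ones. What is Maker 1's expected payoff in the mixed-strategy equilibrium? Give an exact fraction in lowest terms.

Maker 2 mixes with probability q on Type-B, chosen so Maker 1 is indifferent: 6q + 5(1−q) = 2q + 11(1−q) gives q = 3/5.
Maker 1's expected payoff (from either row, since indifferent) is 6·3/5 + 5·2/5 = 28/5.

28/5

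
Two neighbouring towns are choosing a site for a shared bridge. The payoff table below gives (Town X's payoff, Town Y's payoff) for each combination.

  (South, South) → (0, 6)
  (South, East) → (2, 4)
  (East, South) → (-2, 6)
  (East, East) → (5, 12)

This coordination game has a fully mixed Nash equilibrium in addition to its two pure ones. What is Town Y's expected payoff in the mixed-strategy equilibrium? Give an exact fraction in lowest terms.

6

Town X mixes with probability p on South, chosen so Town Y is indifferent: 6p + 6(1−p) = 4p + 12(1−p) gives p = 3/4.
Town Y's expected payoff is 6·3/4 + 6·1/4 = 6.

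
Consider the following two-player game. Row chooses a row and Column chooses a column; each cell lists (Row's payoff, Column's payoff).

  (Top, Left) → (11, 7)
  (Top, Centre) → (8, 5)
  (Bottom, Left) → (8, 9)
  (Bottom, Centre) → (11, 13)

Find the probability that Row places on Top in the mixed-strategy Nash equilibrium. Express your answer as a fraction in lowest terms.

2/3

Row's mix p on Top must make Column indifferent between Left and Centre.
Column's payoff from Left: 7p + 9(1−p). From Centre: 5p + 13(1−p).
Set equal: 2p = 4(1−p) → p = 4/6 = 2/3.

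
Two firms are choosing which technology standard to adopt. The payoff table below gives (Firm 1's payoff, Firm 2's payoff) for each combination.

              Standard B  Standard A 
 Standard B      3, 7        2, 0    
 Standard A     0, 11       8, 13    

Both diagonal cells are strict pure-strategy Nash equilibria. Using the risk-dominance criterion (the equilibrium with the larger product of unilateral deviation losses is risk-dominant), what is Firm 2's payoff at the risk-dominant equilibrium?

At both Standard B: Firm 1 loses 3 − 0 = 3 by deviating; Firm 2 loses 7 − 0 = 7. Product = 3·7 = 21.
At both Standard A: Firm 1 loses 8 − 2 = 6 by deviating; Firm 2 loses 13 − 11 = 2. Product = 6·2 = 12.
21 > 12, so both Standard B is risk-dominant. Firm 2's payoff there is 7.

7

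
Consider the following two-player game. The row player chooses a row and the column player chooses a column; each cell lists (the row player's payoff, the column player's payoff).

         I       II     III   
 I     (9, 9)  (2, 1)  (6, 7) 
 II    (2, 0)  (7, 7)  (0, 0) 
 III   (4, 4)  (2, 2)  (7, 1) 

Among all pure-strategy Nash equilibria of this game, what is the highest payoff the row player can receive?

Both I is a pure NE (the row player: 9 ≥ 4; the column player: 9 ≥ 7). The row player gets 9.
Both II is a pure NE (the row player: 7 ≥ 2; the column player: 7 ≥ 0). The row player gets 7.
Every other cell has a profitable deviation for at least one player. Highest of {9, 7} is 9.

9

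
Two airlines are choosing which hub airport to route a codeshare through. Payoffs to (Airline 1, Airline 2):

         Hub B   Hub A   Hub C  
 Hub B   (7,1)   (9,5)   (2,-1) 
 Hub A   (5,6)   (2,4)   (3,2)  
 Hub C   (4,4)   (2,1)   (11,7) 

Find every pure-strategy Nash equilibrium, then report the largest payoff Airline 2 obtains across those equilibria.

(Hub B, Hub A) is a pure NE (Airline 1: 9 ≥ 2; Airline 2: 5 ≥ 1). Airline 2 gets 5.
Both Hub C is a pure NE (Airline 1: 11 ≥ 3; Airline 2: 7 ≥ 4). Airline 2 gets 7.
Every other cell has a profitable deviation for at least one player. Highest of {5, 7} is 7.

7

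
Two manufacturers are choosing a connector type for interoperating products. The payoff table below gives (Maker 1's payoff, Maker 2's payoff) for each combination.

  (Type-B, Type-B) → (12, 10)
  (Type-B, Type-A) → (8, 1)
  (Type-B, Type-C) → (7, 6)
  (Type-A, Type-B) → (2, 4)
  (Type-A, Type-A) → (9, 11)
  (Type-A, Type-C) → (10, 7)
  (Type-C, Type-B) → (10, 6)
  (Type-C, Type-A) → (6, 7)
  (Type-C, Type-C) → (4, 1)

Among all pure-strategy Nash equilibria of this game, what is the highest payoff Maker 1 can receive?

12

Both Type-B is a pure NE (Maker 1: 12 ≥ 10; Maker 2: 10 ≥ 6). Maker 1 gets 12.
Both Type-A is a pure NE (Maker 1: 9 ≥ 8; Maker 2: 11 ≥ 7). Maker 1 gets 9.
Every other cell has a profitable deviation for at least one player. Highest of {12, 9} is 12.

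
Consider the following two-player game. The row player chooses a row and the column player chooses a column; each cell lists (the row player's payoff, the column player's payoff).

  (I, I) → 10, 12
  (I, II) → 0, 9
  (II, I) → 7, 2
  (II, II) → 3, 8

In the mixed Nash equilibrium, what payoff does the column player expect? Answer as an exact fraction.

26/3

The row player mixes with probability p on I, chosen so the column player is indifferent: 12p + 2(1−p) = 9p + 8(1−p) gives p = 2/3.
The column player's expected payoff is 12·2/3 + 2·1/3 = 26/3.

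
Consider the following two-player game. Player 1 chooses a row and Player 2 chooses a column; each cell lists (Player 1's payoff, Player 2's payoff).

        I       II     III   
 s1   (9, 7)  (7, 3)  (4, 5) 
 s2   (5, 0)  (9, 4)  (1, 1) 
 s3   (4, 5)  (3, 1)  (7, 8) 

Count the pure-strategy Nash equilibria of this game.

3

(s1, I): Player 1 gets 9 (best alternative 5); Player 2 gets 7 (best alternative 5). Neither deviates — NE.
(s2, II): Player 1 gets 9 (best alternative 7); Player 2 gets 4 (best alternative 1). Neither deviates — NE.
(s3, III): Player 1 gets 7 (best alternative 4); Player 2 gets 8 (best alternative 5). Neither deviates — NE.
(s3, II) is not a NE: Player 1 would switch to s2 (9 > 3).
No other cell survives both best-response checks, so there are 3 pure NE.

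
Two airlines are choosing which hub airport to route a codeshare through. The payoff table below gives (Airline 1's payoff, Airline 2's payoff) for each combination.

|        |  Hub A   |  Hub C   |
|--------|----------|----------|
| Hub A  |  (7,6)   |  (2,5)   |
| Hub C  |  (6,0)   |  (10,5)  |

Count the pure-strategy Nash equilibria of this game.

2

Both Hub A: Airline 1 gets 7 (best alternative 6); Airline 2 gets 6 (best alternative 5). Neither deviates — NE.
Both Hub C: Airline 1 gets 10 (best alternative 2); Airline 2 gets 5 (best alternative 0). Neither deviates — NE.
(Hub C, Hub A) is not a NE: Airline 1 would switch to Hub A (7 > 6).
No other cell survives both best-response checks, so there are 2 pure NE.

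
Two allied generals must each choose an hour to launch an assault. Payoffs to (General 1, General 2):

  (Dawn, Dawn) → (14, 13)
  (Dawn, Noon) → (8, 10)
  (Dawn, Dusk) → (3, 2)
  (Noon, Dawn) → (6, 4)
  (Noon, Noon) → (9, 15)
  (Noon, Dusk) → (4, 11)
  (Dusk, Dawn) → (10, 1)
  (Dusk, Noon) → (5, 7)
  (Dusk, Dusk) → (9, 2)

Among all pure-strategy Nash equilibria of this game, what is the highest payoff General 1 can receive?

Both Dawn is a pure NE (General 1: 14 ≥ 10; General 2: 13 ≥ 10). General 1 gets 14.
Both Noon is a pure NE (General 1: 9 ≥ 8; General 2: 15 ≥ 11). General 1 gets 9.
Every other cell has a profitable deviation for at least one player. Highest of {14, 9} is 14.

14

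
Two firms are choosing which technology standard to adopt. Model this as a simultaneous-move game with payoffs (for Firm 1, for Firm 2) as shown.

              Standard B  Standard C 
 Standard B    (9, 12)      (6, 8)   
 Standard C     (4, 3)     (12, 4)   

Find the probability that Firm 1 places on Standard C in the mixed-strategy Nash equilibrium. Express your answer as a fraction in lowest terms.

Firm 1's mix p on Standard B must make Firm 2 indifferent between Standard B and Standard C.
Firm 2's payoff from Standard B: 12p + 3(1−p). From Standard C: 8p + 4(1−p).
Set equal: 4p = 1(1−p) → p = 1/5.
Probability on Standard C is 1 − 1/5 = 4/5.

4/5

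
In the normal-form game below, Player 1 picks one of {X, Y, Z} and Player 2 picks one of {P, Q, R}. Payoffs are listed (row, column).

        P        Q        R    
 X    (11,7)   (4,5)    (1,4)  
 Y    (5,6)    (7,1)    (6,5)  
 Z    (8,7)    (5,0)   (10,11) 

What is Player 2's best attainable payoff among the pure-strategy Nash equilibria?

(X, P) is a pure NE (Player 1: 11 ≥ 8; Player 2: 7 ≥ 5). Player 2 gets 7.
(Z, R) is a pure NE (Player 1: 10 ≥ 6; Player 2: 11 ≥ 7). Player 2 gets 11.
Every other cell has a profitable deviation for at least one player. Highest of {7, 11} is 11.

11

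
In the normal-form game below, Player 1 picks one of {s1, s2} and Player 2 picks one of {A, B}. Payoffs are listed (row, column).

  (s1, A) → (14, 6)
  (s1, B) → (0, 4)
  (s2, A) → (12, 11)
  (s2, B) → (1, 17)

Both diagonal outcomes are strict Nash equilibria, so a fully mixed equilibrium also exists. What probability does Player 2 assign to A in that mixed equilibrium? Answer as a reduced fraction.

1/3

Player 2's mix q on A must make Player 1 indifferent between s1 and s2.
Player 1's payoff from s1: 14q + 0(1−q). From s2: 12q + 1(1−q).
Set equal: 2q = 1(1−q) → q = 1/3.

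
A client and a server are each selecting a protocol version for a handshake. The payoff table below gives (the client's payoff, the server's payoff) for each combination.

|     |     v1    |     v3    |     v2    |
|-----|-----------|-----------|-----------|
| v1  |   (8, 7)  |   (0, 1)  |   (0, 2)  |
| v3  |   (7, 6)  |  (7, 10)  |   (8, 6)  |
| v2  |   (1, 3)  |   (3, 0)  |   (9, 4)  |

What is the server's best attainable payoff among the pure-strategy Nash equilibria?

10

Both v1 is a pure NE (the client: 8 ≥ 7; the server: 7 ≥ 2). The server gets 7.
Both v3 is a pure NE (the client: 7 ≥ 3; the server: 10 ≥ 6). The server gets 10.
Both v2 is a pure NE (the client: 9 ≥ 8; the server: 4 ≥ 3). The server gets 4.
Every other cell has a profitable deviation for at least one player. Highest of {7, 10, 4} is 10.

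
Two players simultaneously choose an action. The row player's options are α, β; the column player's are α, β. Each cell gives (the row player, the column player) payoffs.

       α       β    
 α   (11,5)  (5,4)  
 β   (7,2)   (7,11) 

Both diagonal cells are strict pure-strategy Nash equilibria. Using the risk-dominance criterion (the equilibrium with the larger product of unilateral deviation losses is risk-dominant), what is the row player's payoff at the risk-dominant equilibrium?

7

At both α: the row player loses 11 − 7 = 4 by deviating; the column player loses 5 − 4 = 1. Product = 4·1 = 4.
At both β: the row player loses 7 − 5 = 2 by deviating; the column player loses 11 − 2 = 9. Product = 2·9 = 18.
18 > 4, so both β is risk-dominant. The row player's payoff there is 7.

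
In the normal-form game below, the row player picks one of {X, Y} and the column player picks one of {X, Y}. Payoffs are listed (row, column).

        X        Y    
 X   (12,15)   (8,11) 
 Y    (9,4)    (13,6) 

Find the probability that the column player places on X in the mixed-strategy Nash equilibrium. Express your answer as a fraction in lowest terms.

The column player's mix q on X must make the row player indifferent between X and Y.
The row player's payoff from X: 12q + 8(1−q). From Y: 9q + 13(1−q).
Set equal: 3q = 5(1−q) → q = 5/8.

5/8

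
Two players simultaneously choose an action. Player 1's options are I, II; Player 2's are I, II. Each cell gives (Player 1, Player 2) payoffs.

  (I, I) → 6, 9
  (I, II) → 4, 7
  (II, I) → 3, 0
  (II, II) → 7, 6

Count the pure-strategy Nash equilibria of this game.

Both I: Player 1 gets 6 (best alternative 3); Player 2 gets 9 (best alternative 7). Neither deviates — NE.
Both II: Player 1 gets 7 (best alternative 4); Player 2 gets 6 (best alternative 0). Neither deviates — NE.
(II, I) is not a NE: Player 1 would switch to I (6 > 3).
No other cell survives both best-response checks, so there are 2 pure NE.

2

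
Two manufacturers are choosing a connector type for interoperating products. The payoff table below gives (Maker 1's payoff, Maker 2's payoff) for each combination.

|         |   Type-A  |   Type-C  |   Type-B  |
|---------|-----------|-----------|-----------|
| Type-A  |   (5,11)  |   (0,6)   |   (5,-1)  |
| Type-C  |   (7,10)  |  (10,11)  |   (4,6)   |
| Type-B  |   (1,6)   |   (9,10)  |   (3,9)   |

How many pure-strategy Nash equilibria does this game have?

1

Both Type-C: Maker 1 gets 10 (best alternative 9); Maker 2 gets 11 (best alternative 10). Neither deviates — NE.
Both Type-B is not a NE: Maker 1 would switch to Type-A (5 > 3).
No other cell survives both best-response checks, so there is 1 pure NE.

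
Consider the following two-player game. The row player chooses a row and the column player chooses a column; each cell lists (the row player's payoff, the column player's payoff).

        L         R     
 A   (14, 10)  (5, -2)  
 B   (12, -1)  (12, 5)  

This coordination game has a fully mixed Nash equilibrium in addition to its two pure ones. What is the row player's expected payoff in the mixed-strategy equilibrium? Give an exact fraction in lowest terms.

12

The column player mixes with probability q on L, chosen so the row player is indifferent: 14q + 5(1−q) = 12q + 12(1−q) gives q = 7/9.
The row player's expected payoff (from either row, since indifferent) is 14·7/9 + 5·2/9 = 12.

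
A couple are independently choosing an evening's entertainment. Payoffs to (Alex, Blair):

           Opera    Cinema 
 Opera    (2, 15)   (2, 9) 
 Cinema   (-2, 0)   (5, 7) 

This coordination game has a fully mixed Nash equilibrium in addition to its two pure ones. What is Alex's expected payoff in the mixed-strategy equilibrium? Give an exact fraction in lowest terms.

2

Blair mixes with probability q on Opera, chosen so Alex is indifferent: 2q + 2(1−q) = (-2)q + 5(1−q) gives q = 3/7.
Alex's expected payoff (from either row, since indifferent) is 2·3/7 + 2·4/7 = 2.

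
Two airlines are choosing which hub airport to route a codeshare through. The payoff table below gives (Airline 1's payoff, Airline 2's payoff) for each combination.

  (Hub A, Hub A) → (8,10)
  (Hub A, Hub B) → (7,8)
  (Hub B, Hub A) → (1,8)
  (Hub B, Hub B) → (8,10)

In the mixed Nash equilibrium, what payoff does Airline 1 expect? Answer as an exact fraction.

Airline 2 mixes with probability q on Hub A, chosen so Airline 1 is indifferent: 8q + 7(1−q) = 1q + 8(1−q) gives q = 1/8.
Airline 1's expected payoff (from either row, since indifferent) is 8·1/8 + 7·7/8 = 57/8.

57/8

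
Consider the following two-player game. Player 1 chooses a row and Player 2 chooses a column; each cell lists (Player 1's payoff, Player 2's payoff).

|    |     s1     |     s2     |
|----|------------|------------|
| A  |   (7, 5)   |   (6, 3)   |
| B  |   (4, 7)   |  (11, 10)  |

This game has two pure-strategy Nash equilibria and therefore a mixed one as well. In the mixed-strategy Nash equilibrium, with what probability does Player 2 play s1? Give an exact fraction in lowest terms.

Player 2's mix q on s1 must make Player 1 indifferent between A and B.
Player 1's payoff from A: 7q + 6(1−q). From B: 4q + 11(1−q).
Set equal: 3q = 5(1−q) → q = 5/8.

5/8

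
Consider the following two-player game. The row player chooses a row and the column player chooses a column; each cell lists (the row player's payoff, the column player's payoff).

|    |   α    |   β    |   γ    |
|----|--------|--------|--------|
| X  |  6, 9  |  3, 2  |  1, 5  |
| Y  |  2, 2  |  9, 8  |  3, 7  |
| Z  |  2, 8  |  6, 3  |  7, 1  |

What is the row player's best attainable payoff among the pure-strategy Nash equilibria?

(X, α) is a pure NE (the row player: 6 ≥ 2; the column player: 9 ≥ 5). The row player gets 6.
(Y, β) is a pure NE (the row player: 9 ≥ 6; the column player: 8 ≥ 7). The row player gets 9.
Every other cell has a profitable deviation for at least one player. Highest of {6, 9} is 9.

9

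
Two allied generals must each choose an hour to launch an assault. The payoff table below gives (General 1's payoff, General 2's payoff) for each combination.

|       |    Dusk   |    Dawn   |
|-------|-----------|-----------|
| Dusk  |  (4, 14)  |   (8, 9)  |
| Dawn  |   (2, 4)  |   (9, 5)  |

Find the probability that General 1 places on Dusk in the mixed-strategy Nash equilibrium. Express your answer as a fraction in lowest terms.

General 1's mix p on Dusk must make General 2 indifferent between Dusk and Dawn.
General 2's payoff from Dusk: 14p + 4(1−p). From Dawn: 9p + 5(1−p).
Set equal: 5p = 1(1−p) → p = 1/6.

1/6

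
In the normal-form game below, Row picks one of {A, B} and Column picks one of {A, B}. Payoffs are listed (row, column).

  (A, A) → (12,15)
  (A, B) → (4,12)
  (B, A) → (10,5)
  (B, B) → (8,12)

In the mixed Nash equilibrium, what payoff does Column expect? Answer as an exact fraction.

12

Row mixes with probability p on A, chosen so Column is indifferent: 15p + 5(1−p) = 12p + 12(1−p) gives p = 7/10.
Column's expected payoff is 15·7/10 + 5·3/10 = 12.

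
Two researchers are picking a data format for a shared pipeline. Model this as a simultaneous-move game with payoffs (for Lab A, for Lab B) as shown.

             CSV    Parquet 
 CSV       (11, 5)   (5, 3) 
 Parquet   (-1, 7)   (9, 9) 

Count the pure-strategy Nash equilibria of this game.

Both CSV: Lab A gets 11 (best alternative -1); Lab B gets 5 (best alternative 3). Neither deviates — NE.
Both Parquet: Lab A gets 9 (best alternative 5); Lab B gets 9 (best alternative 7). Neither deviates — NE.
(CSV, Parquet) is not a NE: Lab A would switch to Parquet (9 > 5).
No other cell survives both best-response checks, so there are 2 pure NE.

2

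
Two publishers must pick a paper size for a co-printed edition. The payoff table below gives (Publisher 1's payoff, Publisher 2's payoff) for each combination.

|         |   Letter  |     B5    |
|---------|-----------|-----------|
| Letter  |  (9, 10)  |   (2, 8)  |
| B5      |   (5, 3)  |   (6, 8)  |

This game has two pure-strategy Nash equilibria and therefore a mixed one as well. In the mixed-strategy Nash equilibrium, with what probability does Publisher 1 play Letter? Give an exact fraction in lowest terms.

5/7

Publisher 1's mix p on Letter must make Publisher 2 indifferent between Letter and B5.
Publisher 2's payoff from Letter: 10p + 3(1−p). From B5: 8p + 8(1−p).
Set equal: 2p = 5(1−p) → p = 5/7.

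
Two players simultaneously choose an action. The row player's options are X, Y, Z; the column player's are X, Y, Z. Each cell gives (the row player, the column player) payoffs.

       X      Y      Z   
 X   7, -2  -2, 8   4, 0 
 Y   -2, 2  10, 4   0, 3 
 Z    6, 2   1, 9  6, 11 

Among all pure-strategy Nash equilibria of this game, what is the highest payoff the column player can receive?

Both Y is a pure NE (the row player: 10 ≥ 1; the column player: 4 ≥ 3). The column player gets 4.
Both Z is a pure NE (the row player: 6 ≥ 4; the column player: 11 ≥ 9). The column player gets 11.
Every other cell has a profitable deviation for at least one player. Highest of {4, 11} is 11.

11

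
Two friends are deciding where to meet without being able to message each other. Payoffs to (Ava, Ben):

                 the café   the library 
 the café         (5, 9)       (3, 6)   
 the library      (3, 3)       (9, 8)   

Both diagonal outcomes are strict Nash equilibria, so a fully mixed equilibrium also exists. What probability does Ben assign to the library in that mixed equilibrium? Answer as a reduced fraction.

Ben's mix q on the café must make Ava indifferent between the café and the library.
Ava's payoff from the café: 5q + 3(1−q). From the library: 3q + 9(1−q).
Set equal: 2q = 6(1−q) → q = 6/8 = 3/4.
Probability on the library is 1 − 3/4 = 1/4.

1/4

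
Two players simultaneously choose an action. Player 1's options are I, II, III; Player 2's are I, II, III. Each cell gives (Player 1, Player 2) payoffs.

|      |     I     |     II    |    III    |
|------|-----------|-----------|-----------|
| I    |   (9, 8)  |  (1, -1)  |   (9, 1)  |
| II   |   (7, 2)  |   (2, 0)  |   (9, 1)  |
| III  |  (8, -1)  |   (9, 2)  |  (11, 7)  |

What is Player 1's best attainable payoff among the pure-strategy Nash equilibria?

Both I is a pure NE (Player 1: 9 ≥ 8; Player 2: 8 ≥ 1). Player 1 gets 9.
Both III is a pure NE (Player 1: 11 ≥ 9; Player 2: 7 ≥ 2). Player 1 gets 11.
Every other cell has a profitable deviation for at least one player. Highest of {9, 11} is 11.

11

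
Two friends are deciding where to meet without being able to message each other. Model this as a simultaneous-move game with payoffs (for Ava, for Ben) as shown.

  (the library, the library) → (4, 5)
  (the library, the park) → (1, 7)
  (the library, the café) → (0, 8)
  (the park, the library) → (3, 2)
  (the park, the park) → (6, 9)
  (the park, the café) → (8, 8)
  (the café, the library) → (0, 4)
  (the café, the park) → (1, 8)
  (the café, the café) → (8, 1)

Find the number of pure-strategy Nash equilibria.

1

Both the park: Ava gets 6 (best alternative 1); Ben gets 9 (best alternative 8). Neither deviates — NE.
Both the library is not a NE: Ben would switch to the café (8 > 5).
No other cell survives both best-response checks, so there is 1 pure NE.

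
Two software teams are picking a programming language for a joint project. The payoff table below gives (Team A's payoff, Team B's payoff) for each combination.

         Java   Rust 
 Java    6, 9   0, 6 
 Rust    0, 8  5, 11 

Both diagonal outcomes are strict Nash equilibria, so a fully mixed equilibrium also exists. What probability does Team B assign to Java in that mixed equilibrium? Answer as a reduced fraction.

Team B's mix q on Java must make Team A indifferent between Java and Rust.
Team A's payoff from Java: 6q + 0(1−q). From Rust: 0q + 5(1−q).
Set equal: 6q = 5(1−q) → q = 5/11.

5/11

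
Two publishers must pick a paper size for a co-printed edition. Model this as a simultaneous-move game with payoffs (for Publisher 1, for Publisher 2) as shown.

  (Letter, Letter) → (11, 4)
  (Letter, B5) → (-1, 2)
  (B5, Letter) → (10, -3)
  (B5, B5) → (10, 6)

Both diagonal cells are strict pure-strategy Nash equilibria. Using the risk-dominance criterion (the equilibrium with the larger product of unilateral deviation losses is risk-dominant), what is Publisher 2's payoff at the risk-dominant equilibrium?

6

At both Letter: Publisher 1 loses 11 − 10 = 1 by deviating; Publisher 2 loses 4 − 2 = 2. Product = 1·2 = 2.
At both B5: Publisher 1 loses 10 − (-1) = 11 by deviating; Publisher 2 loses 6 − (-3) = 9. Product = 11·9 = 99.
99 > 2, so both B5 is risk-dominant. Publisher 2's payoff there is 6.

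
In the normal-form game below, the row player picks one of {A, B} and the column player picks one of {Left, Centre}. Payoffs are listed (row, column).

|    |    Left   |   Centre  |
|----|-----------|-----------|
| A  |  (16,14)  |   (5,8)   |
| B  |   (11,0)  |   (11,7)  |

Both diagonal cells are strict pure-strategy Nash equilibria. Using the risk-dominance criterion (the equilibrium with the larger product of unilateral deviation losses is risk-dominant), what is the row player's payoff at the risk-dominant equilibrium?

At (A, Left): the row player loses 16 − 11 = 5 by deviating; the column player loses 14 − 8 = 6. Product = 5·6 = 30.
At (B, Centre): the row player loses 11 − 5 = 6 by deviating; the column player loses 7 − 0 = 7. Product = 6·7 = 42.
42 > 30, so (B, Centre) is risk-dominant. The row player's payoff there is 11.

11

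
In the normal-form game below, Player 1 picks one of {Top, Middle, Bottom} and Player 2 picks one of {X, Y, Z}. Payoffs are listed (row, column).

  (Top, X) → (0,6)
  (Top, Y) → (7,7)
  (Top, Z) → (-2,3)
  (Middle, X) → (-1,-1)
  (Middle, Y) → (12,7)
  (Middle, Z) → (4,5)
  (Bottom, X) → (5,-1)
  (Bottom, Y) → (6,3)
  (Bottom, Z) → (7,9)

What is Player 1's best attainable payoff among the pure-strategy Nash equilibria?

(Middle, Y) is a pure NE (Player 1: 12 ≥ 7; Player 2: 7 ≥ 5). Player 1 gets 12.
(Bottom, Z) is a pure NE (Player 1: 7 ≥ 4; Player 2: 9 ≥ 3). Player 1 gets 7.
Every other cell has a profitable deviation for at least one player. Highest of {12, 7} is 12.

12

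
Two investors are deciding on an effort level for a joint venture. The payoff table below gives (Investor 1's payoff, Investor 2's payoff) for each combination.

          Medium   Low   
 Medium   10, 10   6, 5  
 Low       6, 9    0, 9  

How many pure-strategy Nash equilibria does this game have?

Both Medium: Investor 1 gets 10 (best alternative 6); Investor 2 gets 10 (best alternative 5). Neither deviates — NE.
Both Low is not a NE: Investor 1 would switch to Medium (6 > 0).
No other cell survives both best-response checks, so there is 1 pure NE.

1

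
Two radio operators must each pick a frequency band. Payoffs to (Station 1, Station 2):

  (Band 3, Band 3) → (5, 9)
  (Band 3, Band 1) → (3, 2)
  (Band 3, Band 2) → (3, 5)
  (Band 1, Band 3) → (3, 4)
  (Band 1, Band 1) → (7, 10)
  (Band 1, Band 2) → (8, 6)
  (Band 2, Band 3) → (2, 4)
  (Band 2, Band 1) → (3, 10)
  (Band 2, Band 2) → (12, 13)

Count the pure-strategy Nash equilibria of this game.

Both Band 3: Station 1 gets 5 (best alternative 3); Station 2 gets 9 (best alternative 5). Neither deviates — NE.
Both Band 1: Station 1 gets 7 (best alternative 3); Station 2 gets 10 (best alternative 6). Neither deviates — NE.
Both Band 2: Station 1 gets 12 (best alternative 8); Station 2 gets 13 (best alternative 10). Neither deviates — NE.
(Band 2, Band 3) is not a NE: Station 1 would switch to Band 3 (5 > 2).
No other cell survives both best-response checks, so there are 3 pure NE.

3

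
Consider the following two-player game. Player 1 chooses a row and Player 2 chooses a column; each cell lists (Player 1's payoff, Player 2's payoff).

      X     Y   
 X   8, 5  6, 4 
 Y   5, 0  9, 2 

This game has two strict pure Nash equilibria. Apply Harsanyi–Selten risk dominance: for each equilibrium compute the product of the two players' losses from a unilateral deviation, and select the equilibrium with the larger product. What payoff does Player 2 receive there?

At both X: Player 1 loses 8 − 5 = 3 by deviating; Player 2 loses 5 − 4 = 1. Product = 3·1 = 3.
At both Y: Player 1 loses 9 − 6 = 3 by deviating; Player 2 loses 2 − 0 = 2. Product = 3·2 = 6.
6 > 3, so both Y is risk-dominant. Player 2's payoff there is 2.

2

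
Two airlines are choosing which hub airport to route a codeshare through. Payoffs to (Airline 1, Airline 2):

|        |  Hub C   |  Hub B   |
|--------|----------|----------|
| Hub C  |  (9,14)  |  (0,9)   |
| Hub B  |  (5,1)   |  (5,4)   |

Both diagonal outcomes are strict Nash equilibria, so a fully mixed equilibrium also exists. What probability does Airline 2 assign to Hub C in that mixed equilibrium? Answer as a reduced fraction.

Airline 2's mix q on Hub C must make Airline 1 indifferent between Hub C and Hub B.
Airline 1's payoff from Hub C: 9q + 0(1−q). From Hub B: 5q + 5(1−q).
Set equal: 4q = 5(1−q) → q = 5/9.

5/9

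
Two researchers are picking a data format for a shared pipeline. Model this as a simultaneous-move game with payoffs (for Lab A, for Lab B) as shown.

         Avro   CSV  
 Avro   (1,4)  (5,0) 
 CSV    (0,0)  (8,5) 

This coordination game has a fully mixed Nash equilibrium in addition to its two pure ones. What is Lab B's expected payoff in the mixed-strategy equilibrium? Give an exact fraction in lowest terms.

20/9

Lab A mixes with probability p on Avro, chosen so Lab B is indifferent: 4p + 0(1−p) = 0p + 5(1−p) gives p = 5/9.
Lab B's expected payoff is 4·5/9 + 0·4/9 = 20/9.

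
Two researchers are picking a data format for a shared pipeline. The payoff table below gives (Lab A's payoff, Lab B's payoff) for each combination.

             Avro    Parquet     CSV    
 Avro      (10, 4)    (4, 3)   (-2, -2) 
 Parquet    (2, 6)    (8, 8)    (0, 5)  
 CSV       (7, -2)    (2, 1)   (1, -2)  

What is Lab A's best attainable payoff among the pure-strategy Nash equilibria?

10

Both Avro is a pure NE (Lab A: 10 ≥ 7; Lab B: 4 ≥ 3). Lab A gets 10.
Both Parquet is a pure NE (Lab A: 8 ≥ 4; Lab B: 8 ≥ 6). Lab A gets 8.
Every other cell has a profitable deviation for at least one player. Highest of {10, 8} is 10.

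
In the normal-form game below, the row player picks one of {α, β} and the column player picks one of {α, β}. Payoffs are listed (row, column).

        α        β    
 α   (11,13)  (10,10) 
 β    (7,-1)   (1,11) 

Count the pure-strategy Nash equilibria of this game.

Both α: the row player gets 11 (best alternative 7); the column player gets 13 (best alternative 10). Neither deviates — NE.
Both β is not a NE: the row player would switch to α (10 > 1).
No other cell survives both best-response checks, so there is 1 pure NE.

1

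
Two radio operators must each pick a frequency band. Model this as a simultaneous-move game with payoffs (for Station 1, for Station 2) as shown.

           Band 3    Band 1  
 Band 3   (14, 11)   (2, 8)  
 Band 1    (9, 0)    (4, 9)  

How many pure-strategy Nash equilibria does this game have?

2

Both Band 3: Station 1 gets 14 (best alternative 9); Station 2 gets 11 (best alternative 8). Neither deviates — NE.
Both Band 1: Station 1 gets 4 (best alternative 2); Station 2 gets 9 (best alternative 0). Neither deviates — NE.
(Band 1, Band 3) is not a NE: Station 1 would switch to Band 3 (14 > 9).
No other cell survives both best-response checks, so there are 2 pure NE.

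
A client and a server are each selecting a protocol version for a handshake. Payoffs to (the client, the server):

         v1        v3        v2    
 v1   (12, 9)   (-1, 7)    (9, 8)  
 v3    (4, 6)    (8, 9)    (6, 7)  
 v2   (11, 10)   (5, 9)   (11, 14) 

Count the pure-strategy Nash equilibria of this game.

Both v1: the client gets 12 (best alternative 11); the server gets 9 (best alternative 8). Neither deviates — NE.
Both v3: the client gets 8 (best alternative 5); the server gets 9 (best alternative 7). Neither deviates — NE.
Both v2: the client gets 11 (best alternative 9); the server gets 14 (best alternative 10). Neither deviates — NE.
(v1, v2) is not a NE: the client would switch to v2 (11 > 9).
No other cell survives both best-response checks, so there are 3 pure NE.

3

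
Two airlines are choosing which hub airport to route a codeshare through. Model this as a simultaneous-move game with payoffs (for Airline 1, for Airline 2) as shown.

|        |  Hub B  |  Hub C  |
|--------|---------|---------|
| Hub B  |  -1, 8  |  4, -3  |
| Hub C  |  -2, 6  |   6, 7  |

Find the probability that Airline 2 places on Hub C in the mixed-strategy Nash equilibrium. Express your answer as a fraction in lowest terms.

Airline 2's mix q on Hub B must make Airline 1 indifferent between Hub B and Hub C.
Airline 1's payoff from Hub B: (-1)q + 4(1−q). From Hub C: (-2)q + 6(1−q).
Set equal: 1q = 2(1−q) → q = 2/3.
Probability on Hub C is 1 − 2/3 = 1/3.

1/3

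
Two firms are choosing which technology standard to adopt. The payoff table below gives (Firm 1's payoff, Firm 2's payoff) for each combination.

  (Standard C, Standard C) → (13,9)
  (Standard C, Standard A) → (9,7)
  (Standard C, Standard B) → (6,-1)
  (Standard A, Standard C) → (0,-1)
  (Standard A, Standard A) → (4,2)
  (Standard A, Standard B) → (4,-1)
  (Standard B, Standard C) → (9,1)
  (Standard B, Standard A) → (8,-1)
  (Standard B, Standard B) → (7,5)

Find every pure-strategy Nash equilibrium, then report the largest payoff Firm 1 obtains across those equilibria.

13

Both Standard C is a pure NE (Firm 1: 13 ≥ 9; Firm 2: 9 ≥ 7). Firm 1 gets 13.
Both Standard B is a pure NE (Firm 1: 7 ≥ 6; Firm 2: 5 ≥ 1). Firm 1 gets 7.
Every other cell has a profitable deviation for at least one player. Highest of {13, 7} is 13.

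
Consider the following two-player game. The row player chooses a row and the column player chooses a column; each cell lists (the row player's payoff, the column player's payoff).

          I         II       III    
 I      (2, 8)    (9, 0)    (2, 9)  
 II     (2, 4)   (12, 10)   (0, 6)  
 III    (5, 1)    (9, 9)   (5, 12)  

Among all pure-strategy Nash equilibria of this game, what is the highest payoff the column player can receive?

12

Both II is a pure NE (the row player: 12 ≥ 9; the column player: 10 ≥ 6). The column player gets 10.
Both III is a pure NE (the row player: 5 ≥ 2; the column player: 12 ≥ 9). The column player gets 12.
Every other cell has a profitable deviation for at least one player. Highest of {10, 12} is 12.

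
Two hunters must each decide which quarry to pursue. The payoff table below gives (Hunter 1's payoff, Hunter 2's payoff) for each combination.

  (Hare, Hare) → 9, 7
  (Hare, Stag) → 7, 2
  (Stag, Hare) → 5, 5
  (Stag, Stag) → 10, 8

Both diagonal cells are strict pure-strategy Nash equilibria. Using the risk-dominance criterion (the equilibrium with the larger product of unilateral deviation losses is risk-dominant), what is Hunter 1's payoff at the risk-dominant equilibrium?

9

At both Hare: Hunter 1 loses 9 − 5 = 4 by deviating; Hunter 2 loses 7 − 2 = 5. Product = 4·5 = 20.
At both Stag: Hunter 1 loses 10 − 7 = 3 by deviating; Hunter 2 loses 8 − 5 = 3. Product = 3·3 = 9.
20 > 9, so both Hare is risk-dominant. Hunter 1's payoff there is 9.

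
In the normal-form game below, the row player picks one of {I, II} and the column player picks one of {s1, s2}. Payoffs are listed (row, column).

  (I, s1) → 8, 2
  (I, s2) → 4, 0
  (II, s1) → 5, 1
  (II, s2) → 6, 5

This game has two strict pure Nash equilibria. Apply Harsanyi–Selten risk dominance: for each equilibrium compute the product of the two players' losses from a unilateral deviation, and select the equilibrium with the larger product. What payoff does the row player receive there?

At (I, s1): the row player loses 8 − 5 = 3 by deviating; the column player loses 2 − 0 = 2. Product = 3·2 = 6.
At (II, s2): the row player loses 6 − 4 = 2 by deviating; the column player loses 5 − 1 = 4. Product = 2·4 = 8.
8 > 6, so (II, s2) is risk-dominant. The row player's payoff there is 6.

6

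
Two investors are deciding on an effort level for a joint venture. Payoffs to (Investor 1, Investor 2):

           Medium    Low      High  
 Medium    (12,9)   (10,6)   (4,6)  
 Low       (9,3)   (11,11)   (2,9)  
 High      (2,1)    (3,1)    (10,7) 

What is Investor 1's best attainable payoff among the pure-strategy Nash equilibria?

12

Both Medium is a pure NE (Investor 1: 12 ≥ 9; Investor 2: 9 ≥ 6). Investor 1 gets 12.
Both Low is a pure NE (Investor 1: 11 ≥ 10; Investor 2: 11 ≥ 9). Investor 1 gets 11.
Both High is a pure NE (Investor 1: 10 ≥ 4; Investor 2: 7 ≥ 1). Investor 1 gets 10.
Every other cell has a profitable deviation for at least one player. Highest of {12, 11, 10} is 12.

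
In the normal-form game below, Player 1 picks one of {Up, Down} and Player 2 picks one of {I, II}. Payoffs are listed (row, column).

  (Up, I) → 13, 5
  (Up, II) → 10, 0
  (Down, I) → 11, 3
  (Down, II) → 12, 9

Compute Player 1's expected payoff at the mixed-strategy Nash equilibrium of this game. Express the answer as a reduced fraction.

23/2

Player 2 mixes with probability q on I, chosen so Player 1 is indifferent: 13q + 10(1−q) = 11q + 12(1−q) gives q = 1/2.
Player 1's expected payoff (from either row, since indifferent) is 13·1/2 + 10·1/2 = 23/2.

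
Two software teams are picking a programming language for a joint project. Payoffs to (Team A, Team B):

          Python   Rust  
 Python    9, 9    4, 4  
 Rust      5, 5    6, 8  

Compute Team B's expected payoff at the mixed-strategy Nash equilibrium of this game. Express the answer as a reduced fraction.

Team A mixes with probability p on Python, chosen so Team B is indifferent: 9p + 5(1−p) = 4p + 8(1−p) gives p = 3/8.
Team B's expected payoff is 9·3/8 + 5·5/8 = 13/2.

13/2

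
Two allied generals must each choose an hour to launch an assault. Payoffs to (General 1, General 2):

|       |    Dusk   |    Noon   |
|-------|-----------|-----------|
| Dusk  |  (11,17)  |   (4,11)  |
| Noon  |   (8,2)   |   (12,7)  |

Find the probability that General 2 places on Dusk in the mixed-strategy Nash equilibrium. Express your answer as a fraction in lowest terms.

General 2's mix q on Dusk must make General 1 indifferent between Dusk and Noon.
General 1's payoff from Dusk: 11q + 4(1−q). From Noon: 8q + 12(1−q).
Set equal: 3q = 8(1−q) → q = 8/11.

8/11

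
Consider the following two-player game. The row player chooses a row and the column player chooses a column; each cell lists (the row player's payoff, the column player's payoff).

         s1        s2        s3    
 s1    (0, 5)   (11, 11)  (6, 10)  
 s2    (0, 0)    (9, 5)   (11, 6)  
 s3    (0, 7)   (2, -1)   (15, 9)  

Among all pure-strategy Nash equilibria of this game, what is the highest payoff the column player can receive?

11

(s1, s2) is a pure NE (the row player: 11 ≥ 9; the column player: 11 ≥ 10). The column player gets 11.
Both s3 is a pure NE (the row player: 15 ≥ 11; the column player: 9 ≥ 7). The column player gets 9.
Every other cell has a profitable deviation for at least one player. Highest of {11, 9} is 11.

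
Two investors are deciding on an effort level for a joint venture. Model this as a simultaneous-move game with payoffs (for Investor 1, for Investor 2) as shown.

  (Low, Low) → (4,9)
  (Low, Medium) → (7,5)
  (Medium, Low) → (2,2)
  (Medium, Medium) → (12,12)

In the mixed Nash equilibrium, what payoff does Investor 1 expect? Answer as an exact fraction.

34/7

Investor 2 mixes with probability q on Low, chosen so Investor 1 is indifferent: 4q + 7(1−q) = 2q + 12(1−q) gives q = 5/7.
Investor 1's expected payoff (from either row, since indifferent) is 4·5/7 + 7·2/7 = 34/7.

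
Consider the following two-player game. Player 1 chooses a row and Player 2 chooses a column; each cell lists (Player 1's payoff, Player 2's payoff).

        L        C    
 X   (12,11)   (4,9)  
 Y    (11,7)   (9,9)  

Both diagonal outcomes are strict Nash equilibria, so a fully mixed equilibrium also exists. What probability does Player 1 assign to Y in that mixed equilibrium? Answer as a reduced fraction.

1/2

Player 1's mix p on X must make Player 2 indifferent between L and C.
Player 2's payoff from L: 11p + 7(1−p). From C: 9p + 9(1−p).
Set equal: 2p = 2(1−p) → p = 2/4 = 1/2.
Probability on Y is 1 − 1/2 = 1/2.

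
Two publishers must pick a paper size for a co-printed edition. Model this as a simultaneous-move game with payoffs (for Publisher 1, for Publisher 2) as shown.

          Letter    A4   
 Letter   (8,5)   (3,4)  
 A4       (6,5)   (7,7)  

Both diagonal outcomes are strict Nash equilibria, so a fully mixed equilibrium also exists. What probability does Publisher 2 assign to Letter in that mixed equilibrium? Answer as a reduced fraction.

Publisher 2's mix q on Letter must make Publisher 1 indifferent between Letter and A4.
Publisher 1's payoff from Letter: 8q + 3(1−q). From A4: 6q + 7(1−q).
Set equal: 2q = 4(1−q) → q = 4/6 = 2/3.

2/3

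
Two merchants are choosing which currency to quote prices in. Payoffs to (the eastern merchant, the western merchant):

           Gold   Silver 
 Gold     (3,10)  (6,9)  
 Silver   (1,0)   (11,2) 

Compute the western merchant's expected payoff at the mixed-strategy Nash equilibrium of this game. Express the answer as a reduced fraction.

The eastern merchant mixes with probability p on Gold, chosen so the western merchant is indifferent: 10p + 0(1−p) = 9p + 2(1−p) gives p = 2/3.
The western merchant's expected payoff is 10·2/3 + 0·1/3 = 20/3.

20/3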